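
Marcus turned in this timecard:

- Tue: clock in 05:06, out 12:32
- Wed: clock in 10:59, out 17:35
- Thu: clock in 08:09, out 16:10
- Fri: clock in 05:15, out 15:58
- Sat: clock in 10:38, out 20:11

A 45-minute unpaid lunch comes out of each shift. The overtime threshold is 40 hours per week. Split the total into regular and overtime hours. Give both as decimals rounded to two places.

Regular 38.57 hours, overtime 0.00 hours

Tue: 05:06–12:32 = 7 h 26 min; less 45 min break → 6 h 41 min
Wed: 10:59–17:35 = 6 h 36 min; less 45 min break → 5 h 51 min
Thu: 08:09–16:10 = 8 h 1 min; less 45 min break → 7 h 16 min
Fri: 05:15–15:58 = 10 h 43 min; less 45 min break → 9 h 58 min
Sat: 10:38–20:11 = 9 h 33 min; less 45 min break → 8 h 48 min
Total worked: 38 h 34 min = 38.57 h.
Threshold 40 h → overtime 0 h 0 min, regular 38 h 34 min.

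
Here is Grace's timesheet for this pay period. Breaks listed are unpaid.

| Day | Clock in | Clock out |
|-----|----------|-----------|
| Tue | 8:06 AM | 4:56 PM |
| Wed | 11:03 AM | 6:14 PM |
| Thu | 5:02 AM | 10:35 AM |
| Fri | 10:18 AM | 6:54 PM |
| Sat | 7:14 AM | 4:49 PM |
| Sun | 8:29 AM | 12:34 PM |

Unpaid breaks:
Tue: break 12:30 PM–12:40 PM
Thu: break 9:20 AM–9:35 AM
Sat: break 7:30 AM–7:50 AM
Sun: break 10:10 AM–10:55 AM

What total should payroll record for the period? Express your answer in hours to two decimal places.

42.33 hours

Tue: 8:06 AM–4:56 PM = 8 h 50 min; less 10 min break → 8 h 40 min
Wed: 11:03 AM–6:14 PM = 7 h 11 min
Thu: 5:02 AM–10:35 AM = 5 h 33 min; less 15 min break → 5 h 18 min
Fri: 10:18 AM–6:54 PM = 8 h 36 min
Sat: 7:14 AM–4:49 PM = 9 h 35 min; less 20 min break → 9 h 15 min
Sun: 8:29 AM–12:34 PM = 4 h 5 min; less 45 min break → 3 h 20 min
Total: 8 h 40 min + 7 h 11 min + 5 h 18 min + 8 h 36 min + 9 h 15 min + 3 h 20 min = 42 h 20 min.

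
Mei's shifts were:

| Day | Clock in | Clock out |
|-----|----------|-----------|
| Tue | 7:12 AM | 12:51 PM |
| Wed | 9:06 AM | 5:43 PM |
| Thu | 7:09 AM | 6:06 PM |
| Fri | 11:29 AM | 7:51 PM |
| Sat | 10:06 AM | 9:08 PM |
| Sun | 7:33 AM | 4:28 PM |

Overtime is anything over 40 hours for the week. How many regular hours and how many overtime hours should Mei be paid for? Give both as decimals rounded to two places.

Regular 40.00 hours, overtime 13.53 hours

Tue: 7:12 AM–12:51 PM = 5 h 39 min
Wed: 9:06 AM–5:43 PM = 8 h 37 min
Thu: 7:09 AM–6:06 PM = 10 h 57 min
Fri: 11:29 AM–7:51 PM = 8 h 22 min
Sat: 10:06 AM–9:08 PM = 11 h 2 min
Sun: 7:33 AM–4:28 PM = 8 h 55 min
Total worked: 53 h 32 min = 53.53 h.
Threshold 40 h → overtime 13 h 32 min, regular 40 h 0 min.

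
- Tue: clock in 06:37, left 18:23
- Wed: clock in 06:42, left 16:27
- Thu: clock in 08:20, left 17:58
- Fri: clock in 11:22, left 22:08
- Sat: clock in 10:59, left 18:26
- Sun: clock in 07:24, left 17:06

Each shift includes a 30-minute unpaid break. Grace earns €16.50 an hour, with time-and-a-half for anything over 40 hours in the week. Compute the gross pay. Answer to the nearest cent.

€1057.65

Tue: 06:37–18:23 = 11 h 46 min; less 30 min break → 11 h 16 min
Wed: 06:42–16:27 = 9 h 45 min; less 30 min break → 9 h 15 min
Thu: 08:20–17:58 = 9 h 38 min; less 30 min break → 9 h 8 min
Fri: 11:22–22:08 = 10 h 46 min; less 30 min break → 10 h 16 min
Sat: 10:59–18:26 = 7 h 27 min; less 30 min break → 6 h 57 min
Sun: 07:24–17:06 = 9 h 42 min; less 30 min break → 9 h 12 min
Total worked: 56 h 4 min = 3364 min.
Regular 40 h 0 min = 2400 min at €16.50/h; overtime 16 h 4 min = 964 min at €24.75/h.
Pay = (2400 × €16.50 + 964 × €24.75) ÷ 60 = €1057.65.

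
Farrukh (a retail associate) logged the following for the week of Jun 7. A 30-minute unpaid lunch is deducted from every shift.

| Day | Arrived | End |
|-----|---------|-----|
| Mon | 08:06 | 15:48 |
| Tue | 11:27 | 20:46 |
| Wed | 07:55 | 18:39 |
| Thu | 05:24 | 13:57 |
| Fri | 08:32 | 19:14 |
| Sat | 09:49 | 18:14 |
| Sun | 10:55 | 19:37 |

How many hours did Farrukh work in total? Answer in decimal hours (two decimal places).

Mon: 08:06–15:48 = 7 h 42 min; less 30 min break → 7 h 12 min
Tue: 11:27–20:46 = 9 h 19 min; less 30 min break → 8 h 49 min
Wed: 07:55–18:39 = 10 h 44 min; less 30 min break → 10 h 14 min
Thu: 05:24–13:57 = 8 h 33 min; less 30 min break → 8 h 3 min
Fri: 08:32–19:14 = 10 h 42 min; less 30 min break → 10 h 12 min
Sat: 09:49–18:14 = 8 h 25 min; less 30 min break → 7 h 55 min
Sun: 10:55–19:37 = 8 h 42 min; less 30 min break → 8 h 12 min
Total: 7 h 12 min + 8 h 49 min + 10 h 14 min + 8 h 3 min + 10 h 12 min + 7 h 55 min + 8 h 12 min = 60 h 37 min.

60.62 hours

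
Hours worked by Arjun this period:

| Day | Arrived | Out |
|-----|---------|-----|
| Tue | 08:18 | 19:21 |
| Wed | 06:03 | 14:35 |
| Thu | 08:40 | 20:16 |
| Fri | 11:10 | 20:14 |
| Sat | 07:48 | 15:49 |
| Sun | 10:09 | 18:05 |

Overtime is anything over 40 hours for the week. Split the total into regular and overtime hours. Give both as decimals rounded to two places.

Tue: 08:18–19:21 = 11 h 3 min
Wed: 06:03–14:35 = 8 h 32 min
Thu: 08:40–20:16 = 11 h 36 min
Fri: 11:10–20:14 = 9 h 4 min
Sat: 07:48–15:49 = 8 h 1 min
Sun: 10:09–18:05 = 7 h 56 min
Total worked: 56 h 12 min = 56.20 h.
Threshold 40 h → overtime 16 h 12 min, regular 40 h 0 min.

Regular 40.00 hours, overtime 16.20 hours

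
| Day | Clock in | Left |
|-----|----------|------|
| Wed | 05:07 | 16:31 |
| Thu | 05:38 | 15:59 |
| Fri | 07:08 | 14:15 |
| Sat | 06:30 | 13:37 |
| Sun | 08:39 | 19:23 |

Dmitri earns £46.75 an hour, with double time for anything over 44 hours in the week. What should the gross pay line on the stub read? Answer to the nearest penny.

£2311.01

Wed: 05:07–16:31 = 11 h 24 min
Thu: 05:38–15:59 = 10 h 21 min
Fri: 07:08–14:15 = 7 h 7 min
Sat: 06:30–13:37 = 7 h 7 min
Sun: 08:39–19:23 = 10 h 44 min
Total worked: 46 h 43 min = 2803 min.
Regular 44 h 0 min = 2640 min at £46.75/h; overtime 2 h 43 min = 163 min at £93.50/h.
Pay = (2640 × £46.75 + 163 × £93.50) ÷ 60 = £2311.01.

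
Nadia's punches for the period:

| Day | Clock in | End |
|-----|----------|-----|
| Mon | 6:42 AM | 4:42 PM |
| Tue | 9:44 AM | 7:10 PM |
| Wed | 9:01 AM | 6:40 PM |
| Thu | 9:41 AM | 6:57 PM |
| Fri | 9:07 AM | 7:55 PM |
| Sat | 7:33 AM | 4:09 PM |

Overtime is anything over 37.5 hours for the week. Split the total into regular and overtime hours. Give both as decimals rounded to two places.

Mon: 6:42 AM–4:42 PM = 10 h 0 min
Tue: 9:44 AM–7:10 PM = 9 h 26 min
Wed: 9:01 AM–6:40 PM = 9 h 39 min
Thu: 9:41 AM–6:57 PM = 9 h 16 min
Fri: 9:07 AM–7:55 PM = 10 h 48 min
Sat: 7:33 AM–4:09 PM = 8 h 36 min
Total worked: 57 h 45 min = 57.75 h.
Threshold 37.5 h → overtime 20 h 15 min, regular 37 h 30 min.

Regular 37.50 hours, overtime 20.25 hours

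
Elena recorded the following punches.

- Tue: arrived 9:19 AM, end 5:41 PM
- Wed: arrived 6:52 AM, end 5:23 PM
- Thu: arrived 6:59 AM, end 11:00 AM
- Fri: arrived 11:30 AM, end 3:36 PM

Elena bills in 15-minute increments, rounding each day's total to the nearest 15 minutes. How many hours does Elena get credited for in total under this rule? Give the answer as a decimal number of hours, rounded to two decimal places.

Tue: 9:19 AM–5:41 PM = 8 h 22 min → rounds to 8 h 15 min
Wed: 6:52 AM–5:23 PM = 10 h 31 min → rounds to 10 h 30 min
Thu: 6:59 AM–11:00 AM = 4 h 1 min → rounds to 4 h 0 min
Fri: 11:30 AM–3:36 PM = 4 h 6 min → rounds to 4 h 0 min
Total credited: 26 h 45 min.

26.75 hours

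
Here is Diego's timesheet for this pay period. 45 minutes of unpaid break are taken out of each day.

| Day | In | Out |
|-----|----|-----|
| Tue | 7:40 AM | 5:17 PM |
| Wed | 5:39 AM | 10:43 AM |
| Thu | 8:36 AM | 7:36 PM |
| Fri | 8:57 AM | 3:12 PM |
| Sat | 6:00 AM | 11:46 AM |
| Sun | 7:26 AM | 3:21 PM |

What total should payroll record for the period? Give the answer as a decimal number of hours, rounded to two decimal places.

Tue: 7:40 AM–5:17 PM = 9 h 37 min; less 45 min break → 8 h 52 min
Wed: 5:39 AM–10:43 AM = 5 h 4 min; less 45 min break → 4 h 19 min
Thu: 8:36 AM–7:36 PM = 11 h 0 min; less 45 min break → 10 h 15 min
Fri: 8:57 AM–3:12 PM = 6 h 15 min; less 45 min break → 5 h 30 min
Sat: 6:00 AM–11:46 AM = 5 h 46 min; less 45 min break → 5 h 1 min
Sun: 7:26 AM–3:21 PM = 7 h 55 min; less 45 min break → 7 h 10 min
Total: 8 h 52 min + 4 h 19 min + 10 h 15 min + 5 h 30 min + 5 h 1 min + 7 h 10 min = 41 h 7 min.

41.12 hours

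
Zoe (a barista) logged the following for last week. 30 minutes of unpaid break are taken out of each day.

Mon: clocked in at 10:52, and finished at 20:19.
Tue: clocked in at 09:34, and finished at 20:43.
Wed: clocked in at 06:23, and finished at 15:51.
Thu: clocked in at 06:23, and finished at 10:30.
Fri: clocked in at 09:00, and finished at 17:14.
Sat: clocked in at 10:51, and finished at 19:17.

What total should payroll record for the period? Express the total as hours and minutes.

47 h 51 min

Mon: 10:52–20:19 = 9 h 27 min; less 30 min break → 8 h 57 min
Tue: 09:34–20:43 = 11 h 9 min; less 30 min break → 10 h 39 min
Wed: 06:23–15:51 = 9 h 28 min; less 30 min break → 8 h 58 min
Thu: 06:23–10:30 = 4 h 7 min; less 30 min break → 3 h 37 min
Fri: 09:00–17:14 = 8 h 14 min; less 30 min break → 7 h 44 min
Sat: 10:51–19:17 = 8 h 26 min; less 30 min break → 7 h 56 min
Total: 8 h 57 min + 10 h 39 min + 8 h 58 min + 3 h 37 min + 7 h 44 min + 7 h 56 min = 47 h 51 min.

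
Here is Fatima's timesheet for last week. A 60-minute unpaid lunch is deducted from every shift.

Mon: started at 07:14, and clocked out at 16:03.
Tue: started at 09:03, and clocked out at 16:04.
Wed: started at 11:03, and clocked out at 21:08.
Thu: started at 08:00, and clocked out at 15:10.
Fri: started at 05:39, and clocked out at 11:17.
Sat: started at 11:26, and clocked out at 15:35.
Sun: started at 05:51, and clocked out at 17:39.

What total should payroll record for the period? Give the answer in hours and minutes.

Mon: 07:14–16:03 = 8 h 49 min; less 60 min break → 7 h 49 min
Tue: 09:03–16:04 = 7 h 1 min; less 60 min break → 6 h 1 min
Wed: 11:03–21:08 = 10 h 5 min; less 60 min break → 9 h 5 min
Thu: 08:00–15:10 = 7 h 10 min; less 60 min break → 6 h 10 min
Fri: 05:39–11:17 = 5 h 38 min; less 60 min break → 4 h 38 min
Sat: 11:26–15:35 = 4 h 9 min; less 60 min break → 3 h 9 min
Sun: 05:51–17:39 = 11 h 48 min; less 60 min break → 10 h 48 min
Total: 7 h 49 min + 6 h 1 min + 9 h 5 min + 6 h 10 min + 4 h 38 min + 3 h 9 min + 10 h 48 min = 47 h 40 min.

47 h 40 min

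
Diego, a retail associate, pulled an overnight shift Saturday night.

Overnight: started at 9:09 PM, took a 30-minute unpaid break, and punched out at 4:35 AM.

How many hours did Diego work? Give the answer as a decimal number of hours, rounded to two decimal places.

6.93 hours

Overnight: 9:09 PM → midnight = 2 h 51 min; midnight → 4:35 AM = 4 h 35 min; span 7 h 26 min; less 30 min break → 6 h 56 min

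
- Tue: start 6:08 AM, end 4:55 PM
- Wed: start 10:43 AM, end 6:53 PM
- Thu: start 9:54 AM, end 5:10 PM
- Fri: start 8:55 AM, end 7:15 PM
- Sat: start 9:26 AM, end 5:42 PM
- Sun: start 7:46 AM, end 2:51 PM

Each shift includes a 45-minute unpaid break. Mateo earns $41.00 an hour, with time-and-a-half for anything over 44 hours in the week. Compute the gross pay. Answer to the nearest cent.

$2013.10

Tue: 6:08 AM–4:55 PM = 10 h 47 min; less 45 min break → 10 h 2 min
Wed: 10:43 AM–6:53 PM = 8 h 10 min; less 45 min break → 7 h 25 min
Thu: 9:54 AM–5:10 PM = 7 h 16 min; less 45 min break → 6 h 31 min
Fri: 8:55 AM–7:15 PM = 10 h 20 min; less 45 min break → 9 h 35 min
Sat: 9:26 AM–5:42 PM = 8 h 16 min; less 45 min break → 7 h 31 min
Sun: 7:46 AM–2:51 PM = 7 h 5 min; less 45 min break → 6 h 20 min
Total worked: 47 h 24 min = 2844 min.
Regular 44 h 0 min = 2640 min at $41.00/h; overtime 3 h 24 min = 204 min at $61.50/h.
Pay = (2640 × $41.00 + 204 × $61.50) ÷ 60 = $2013.10.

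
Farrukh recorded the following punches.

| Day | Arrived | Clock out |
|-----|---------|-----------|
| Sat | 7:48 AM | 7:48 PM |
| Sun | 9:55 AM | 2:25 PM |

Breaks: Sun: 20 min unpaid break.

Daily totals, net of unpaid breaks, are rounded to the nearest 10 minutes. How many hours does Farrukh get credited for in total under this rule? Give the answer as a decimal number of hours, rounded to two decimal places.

Sat: 7:48 AM–7:48 PM = 12 h 0 min → rounds to 12 h 0 min
Sun: 9:55 AM–2:25 PM = 4 h 30 min − 20 min = 4 h 10 min → rounds to 4 h 10 min
Total credited: 16 h 10 min.

16.17 hours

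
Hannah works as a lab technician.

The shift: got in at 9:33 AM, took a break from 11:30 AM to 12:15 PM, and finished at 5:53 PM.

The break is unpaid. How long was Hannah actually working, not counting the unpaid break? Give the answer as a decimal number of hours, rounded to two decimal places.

The shift: 9:33 AM–5:53 PM = 8 h 20 min; less 45 min break → 7 h 35 min

7.58 hours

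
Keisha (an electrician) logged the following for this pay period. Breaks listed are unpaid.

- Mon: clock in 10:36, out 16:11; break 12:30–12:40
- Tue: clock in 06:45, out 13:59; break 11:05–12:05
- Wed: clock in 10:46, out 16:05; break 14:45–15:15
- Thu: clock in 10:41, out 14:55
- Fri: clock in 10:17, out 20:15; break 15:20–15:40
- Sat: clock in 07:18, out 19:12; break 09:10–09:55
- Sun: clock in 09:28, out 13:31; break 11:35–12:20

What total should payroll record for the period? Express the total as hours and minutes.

Mon: 10:36–16:11 = 5 h 35 min; less 10 min break → 5 h 25 min
Tue: 06:45–13:59 = 7 h 14 min; less 60 min break → 6 h 14 min
Wed: 10:46–16:05 = 5 h 19 min; less 30 min break → 4 h 49 min
Thu: 10:41–14:55 = 4 h 14 min
Fri: 10:17–20:15 = 9 h 58 min; less 20 min break → 9 h 38 min
Sat: 07:18–19:12 = 11 h 54 min; less 45 min break → 11 h 9 min
Sun: 09:28–13:31 = 4 h 3 min; less 45 min break → 3 h 18 min
Total: 5 h 25 min + 6 h 14 min + 4 h 49 min + 4 h 14 min + 9 h 38 min + 11 h 9 min + 3 h 18 min = 44 h 47 min.

44 h 47 min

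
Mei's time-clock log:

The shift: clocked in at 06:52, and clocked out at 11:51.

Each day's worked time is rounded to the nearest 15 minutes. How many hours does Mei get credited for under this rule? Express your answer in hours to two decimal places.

5.00 hours

The shift: 06:52–11:51 = 4 h 59 min → rounds to 5 h 0 min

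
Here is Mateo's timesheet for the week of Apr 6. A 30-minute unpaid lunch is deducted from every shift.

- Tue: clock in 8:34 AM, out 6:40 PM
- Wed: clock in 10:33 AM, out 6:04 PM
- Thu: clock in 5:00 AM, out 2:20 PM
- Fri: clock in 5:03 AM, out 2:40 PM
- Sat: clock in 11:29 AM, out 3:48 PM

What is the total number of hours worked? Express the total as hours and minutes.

38 h 23 min

Tue: 8:34 AM–6:40 PM = 10 h 6 min; less 30 min break → 9 h 36 min
Wed: 10:33 AM–6:04 PM = 7 h 31 min; less 30 min break → 7 h 1 min
Thu: 5:00 AM–2:20 PM = 9 h 20 min; less 30 min break → 8 h 50 min
Fri: 5:03 AM–2:40 PM = 9 h 37 min; less 30 min break → 9 h 7 min
Sat: 11:29 AM–3:48 PM = 4 h 19 min; less 30 min break → 3 h 49 min
Total: 9 h 36 min + 7 h 1 min + 8 h 50 min + 9 h 7 min + 3 h 49 min = 38 h 23 min.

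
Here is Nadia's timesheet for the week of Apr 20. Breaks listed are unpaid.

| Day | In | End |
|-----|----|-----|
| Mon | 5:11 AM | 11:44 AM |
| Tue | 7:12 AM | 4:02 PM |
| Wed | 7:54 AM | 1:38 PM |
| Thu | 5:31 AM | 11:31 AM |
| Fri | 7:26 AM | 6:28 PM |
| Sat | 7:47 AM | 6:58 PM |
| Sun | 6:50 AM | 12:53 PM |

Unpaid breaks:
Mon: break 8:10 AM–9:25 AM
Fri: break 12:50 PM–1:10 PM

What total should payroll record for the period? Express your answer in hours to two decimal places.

Mon: 5:11 AM–11:44 AM = 6 h 33 min; less 75 min break → 5 h 18 min
Tue: 7:12 AM–4:02 PM = 8 h 50 min
Wed: 7:54 AM–1:38 PM = 5 h 44 min
Thu: 5:31 AM–11:31 AM = 6 h 0 min
Fri: 7:26 AM–6:28 PM = 11 h 2 min; less 20 min break → 10 h 42 min
Sat: 7:47 AM–6:58 PM = 11 h 11 min
Sun: 6:50 AM–12:53 PM = 6 h 3 min
Total: 5 h 18 min + 8 h 50 min + 5 h 44 min + 6 h 0 min + 10 h 42 min + 11 h 11 min + 6 h 3 min = 53 h 48 min.

53.80 hours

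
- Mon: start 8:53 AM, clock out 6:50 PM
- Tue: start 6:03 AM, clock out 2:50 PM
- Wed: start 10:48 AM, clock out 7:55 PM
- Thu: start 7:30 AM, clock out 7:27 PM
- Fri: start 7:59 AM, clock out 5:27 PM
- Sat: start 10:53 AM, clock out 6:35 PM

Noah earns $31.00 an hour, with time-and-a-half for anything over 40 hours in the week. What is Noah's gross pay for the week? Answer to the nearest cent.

$2028.95

Mon: 8:53 AM–6:50 PM = 9 h 57 min
Tue: 6:03 AM–2:50 PM = 8 h 47 min
Wed: 10:48 AM–7:55 PM = 9 h 7 min
Thu: 7:30 AM–7:27 PM = 11 h 57 min
Fri: 7:59 AM–5:27 PM = 9 h 28 min
Sat: 10:53 AM–6:35 PM = 7 h 42 min
Total worked: 56 h 58 min = 3418 min.
Regular 40 h 0 min = 2400 min at $31.00/h; overtime 16 h 58 min = 1018 min at $46.50/h.
Pay = (2400 × $31.00 + 1018 × $46.50) ÷ 60 = $2028.95.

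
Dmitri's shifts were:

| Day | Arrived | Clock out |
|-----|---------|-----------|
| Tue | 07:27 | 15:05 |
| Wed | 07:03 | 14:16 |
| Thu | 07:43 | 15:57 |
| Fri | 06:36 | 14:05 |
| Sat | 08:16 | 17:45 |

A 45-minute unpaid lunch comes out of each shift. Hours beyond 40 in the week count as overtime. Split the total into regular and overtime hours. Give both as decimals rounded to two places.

Regular 36.30 hours, overtime 0.00 hours

Tue: 07:27–15:05 = 7 h 38 min; less 45 min break → 6 h 53 min
Wed: 07:03–14:16 = 7 h 13 min; less 45 min break → 6 h 28 min
Thu: 07:43–15:57 = 8 h 14 min; less 45 min break → 7 h 29 min
Fri: 06:36–14:05 = 7 h 29 min; less 45 min break → 6 h 44 min
Sat: 08:16–17:45 = 9 h 29 min; less 45 min break → 8 h 44 min
Total worked: 36 h 18 min = 36.30 h.
Threshold 40 h → overtime 0 h 0 min, regular 36 h 18 min.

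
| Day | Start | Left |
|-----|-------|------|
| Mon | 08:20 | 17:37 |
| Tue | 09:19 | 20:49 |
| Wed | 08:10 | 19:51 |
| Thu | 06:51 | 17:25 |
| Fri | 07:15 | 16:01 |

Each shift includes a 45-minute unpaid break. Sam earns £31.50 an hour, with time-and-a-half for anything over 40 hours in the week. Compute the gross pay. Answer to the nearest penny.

£1640.36

Mon: 08:20–17:37 = 9 h 17 min; less 45 min break → 8 h 32 min
Tue: 09:19–20:49 = 11 h 30 min; less 45 min break → 10 h 45 min
Wed: 08:10–19:51 = 11 h 41 min; less 45 min break → 10 h 56 min
Thu: 06:51–17:25 = 10 h 34 min; less 45 min break → 9 h 49 min
Fri: 07:15–16:01 = 8 h 46 min; less 45 min break → 8 h 1 min
Total worked: 48 h 3 min = 2883 min.
Regular 40 h 0 min = 2400 min at £31.50/h; overtime 8 h 3 min = 483 min at £47.25/h.
Pay = (2400 × £31.50 + 483 × £47.25) ÷ 60 = £1640.36.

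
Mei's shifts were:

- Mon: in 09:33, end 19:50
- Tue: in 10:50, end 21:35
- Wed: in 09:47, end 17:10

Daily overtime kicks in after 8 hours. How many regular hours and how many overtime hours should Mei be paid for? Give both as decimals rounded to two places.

Regular 23.38 hours, overtime 5.03 hours

Mon: 09:33–19:50 = 10 h 17 min
Tue: 10:50–21:35 = 10 h 45 min
Wed: 09:47–17:10 = 7 h 23 min
Mon reg 8 h 0 min / OT 2 h 17 min; Tue reg 8 h 0 min / OT 2 h 45 min; Wed reg 7 h 23 min / OT 0 h 0 min.
Totals: regular 23 h 23 min, overtime 5 h 2 min.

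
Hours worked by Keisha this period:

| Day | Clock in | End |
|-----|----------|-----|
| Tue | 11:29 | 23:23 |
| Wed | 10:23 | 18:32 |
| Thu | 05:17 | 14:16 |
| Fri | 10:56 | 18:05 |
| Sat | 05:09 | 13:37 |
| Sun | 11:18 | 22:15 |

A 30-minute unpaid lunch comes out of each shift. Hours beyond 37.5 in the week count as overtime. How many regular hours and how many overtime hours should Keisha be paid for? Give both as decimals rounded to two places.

Regular 37.50 hours, overtime 15.10 hours

Tue: 11:29–23:23 = 11 h 54 min; less 30 min break → 11 h 24 min
Wed: 10:23–18:32 = 8 h 9 min; less 30 min break → 7 h 39 min
Thu: 05:17–14:16 = 8 h 59 min; less 30 min break → 8 h 29 min
Fri: 10:56–18:05 = 7 h 9 min; less 30 min break → 6 h 39 min
Sat: 05:09–13:37 = 8 h 28 min; less 30 min break → 7 h 58 min
Sun: 11:18–22:15 = 10 h 57 min; less 30 min break → 10 h 27 min
Total worked: 52 h 36 min = 52.60 h.
Threshold 37.5 h → overtime 15 h 6 min, regular 37 h 30 min.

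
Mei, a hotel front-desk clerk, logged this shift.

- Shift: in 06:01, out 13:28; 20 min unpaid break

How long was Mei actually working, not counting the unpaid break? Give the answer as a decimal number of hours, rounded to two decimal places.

Shift: 06:01–13:28 = 7 h 27 min; less 20 min break → 7 h 7 min

7.12 hours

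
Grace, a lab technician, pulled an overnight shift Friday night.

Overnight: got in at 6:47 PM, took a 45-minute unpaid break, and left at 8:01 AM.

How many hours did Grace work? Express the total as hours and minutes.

12 h 29 min

Overnight: 6:47 PM → midnight = 5 h 13 min; midnight → 8:01 AM = 8 h 1 min; span 13 h 14 min; less 45 min break → 12 h 29 min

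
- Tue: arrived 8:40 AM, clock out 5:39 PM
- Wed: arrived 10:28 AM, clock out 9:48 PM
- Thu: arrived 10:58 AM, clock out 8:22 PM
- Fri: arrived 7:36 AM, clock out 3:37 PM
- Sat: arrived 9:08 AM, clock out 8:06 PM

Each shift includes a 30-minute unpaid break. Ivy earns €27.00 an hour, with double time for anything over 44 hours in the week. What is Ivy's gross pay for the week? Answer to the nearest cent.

Tue: 8:40 AM–5:39 PM = 8 h 59 min; less 30 min break → 8 h 29 min
Wed: 10:28 AM–9:48 PM = 11 h 20 min; less 30 min break → 10 h 50 min
Thu: 10:58 AM–8:22 PM = 9 h 24 min; less 30 min break → 8 h 54 min
Fri: 7:36 AM–3:37 PM = 8 h 1 min; less 30 min break → 7 h 31 min
Sat: 9:08 AM–8:06 PM = 10 h 58 min; less 30 min break → 10 h 28 min
Total worked: 46 h 12 min = 2772 min.
Regular 44 h 0 min = 2640 min at €27.00/h; overtime 2 h 12 min = 132 min at €54.00/h.
Pay = (2640 × €27.00 + 132 × €54.00) ÷ 60 = €1306.80.

€1306.80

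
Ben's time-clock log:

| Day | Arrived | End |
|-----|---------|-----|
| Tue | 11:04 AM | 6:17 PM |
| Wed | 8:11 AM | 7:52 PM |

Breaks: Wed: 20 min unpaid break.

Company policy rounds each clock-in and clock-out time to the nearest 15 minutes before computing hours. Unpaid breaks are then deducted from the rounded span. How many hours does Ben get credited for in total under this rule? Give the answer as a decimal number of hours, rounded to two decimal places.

18.42 hours

Tue: in 11:04 AM→11:00 AM, out 6:17 PM→6:15 PM; 7 h 15 min
Wed: in 8:11 AM→8:15 AM, out 7:52 PM→7:45 PM; 11 h 30 min − 20 min = 11 h 10 min
Total credited: 18 h 25 min.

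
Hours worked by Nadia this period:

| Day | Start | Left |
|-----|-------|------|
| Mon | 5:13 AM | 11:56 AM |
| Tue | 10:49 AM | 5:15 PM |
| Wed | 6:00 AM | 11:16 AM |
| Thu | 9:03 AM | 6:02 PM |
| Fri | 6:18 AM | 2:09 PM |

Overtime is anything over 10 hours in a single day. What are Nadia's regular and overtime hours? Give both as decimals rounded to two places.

Regular 35.25 hours, overtime 0.00 hours

Mon: 5:13 AM–11:56 AM = 6 h 43 min
Tue: 10:49 AM–5:15 PM = 6 h 26 min
Wed: 6:00 AM–11:16 AM = 5 h 16 min
Thu: 9:03 AM–6:02 PM = 8 h 59 min
Fri: 6:18 AM–2:09 PM = 7 h 51 min
Mon reg 6 h 43 min / OT 0 h 0 min; Tue reg 6 h 26 min / OT 0 h 0 min; Wed reg 5 h 16 min / OT 0 h 0 min; Thu reg 8 h 59 min / OT 0 h 0 min; Fri reg 7 h 51 min / OT 0 h 0 min.
Totals: regular 35 h 15 min, overtime 0 h 0 min.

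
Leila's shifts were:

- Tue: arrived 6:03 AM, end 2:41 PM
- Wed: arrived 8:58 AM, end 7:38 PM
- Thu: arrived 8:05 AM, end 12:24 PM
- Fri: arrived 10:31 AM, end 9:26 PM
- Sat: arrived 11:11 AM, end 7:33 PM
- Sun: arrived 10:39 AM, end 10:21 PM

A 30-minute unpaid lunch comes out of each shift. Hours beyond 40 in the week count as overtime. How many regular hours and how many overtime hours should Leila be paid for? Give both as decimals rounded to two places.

Tue: 6:03 AM–2:41 PM = 8 h 38 min; less 30 min break → 8 h 8 min
Wed: 8:58 AM–7:38 PM = 10 h 40 min; less 30 min break → 10 h 10 min
Thu: 8:05 AM–12:24 PM = 4 h 19 min; less 30 min break → 3 h 49 min
Fri: 10:31 AM–9:26 PM = 10 h 55 min; less 30 min break → 10 h 25 min
Sat: 11:11 AM–7:33 PM = 8 h 22 min; less 30 min break → 7 h 52 min
Sun: 10:39 AM–10:21 PM = 11 h 42 min; less 30 min break → 11 h 12 min
Total worked: 51 h 36 min = 51.60 h.
Threshold 40 h → overtime 11 h 36 min, regular 40 h 0 min.

Regular 40.00 hours, overtime 11.60 hours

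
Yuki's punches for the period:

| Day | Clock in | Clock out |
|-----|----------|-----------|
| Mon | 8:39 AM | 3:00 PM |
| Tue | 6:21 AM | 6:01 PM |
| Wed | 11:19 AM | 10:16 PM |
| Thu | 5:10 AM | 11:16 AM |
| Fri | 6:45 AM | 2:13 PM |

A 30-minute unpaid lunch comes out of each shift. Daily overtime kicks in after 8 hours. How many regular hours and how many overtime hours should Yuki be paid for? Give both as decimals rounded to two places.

Regular 34.42 hours, overtime 5.62 hours

Mon: 8:39 AM–3:00 PM = 6 h 21 min; less 30 min break → 5 h 51 min
Tue: 6:21 AM–6:01 PM = 11 h 40 min; less 30 min break → 11 h 10 min
Wed: 11:19 AM–10:16 PM = 10 h 57 min; less 30 min break → 10 h 27 min
Thu: 5:10 AM–11:16 AM = 6 h 6 min; less 30 min break → 5 h 36 min
Fri: 6:45 AM–2:13 PM = 7 h 28 min; less 30 min break → 6 h 58 min
Mon reg 5 h 51 min / OT 0 h 0 min; Tue reg 8 h 0 min / OT 3 h 10 min; Wed reg 8 h 0 min / OT 2 h 27 min; Thu reg 5 h 36 min / OT 0 h 0 min; Fri reg 6 h 58 min / OT 0 h 0 min.
Totals: regular 34 h 25 min, overtime 5 h 37 min.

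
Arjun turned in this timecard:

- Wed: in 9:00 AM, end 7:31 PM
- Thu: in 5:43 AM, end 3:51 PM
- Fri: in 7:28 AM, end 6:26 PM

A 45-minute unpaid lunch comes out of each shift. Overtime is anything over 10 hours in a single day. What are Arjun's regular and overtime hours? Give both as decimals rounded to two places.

Regular 29.15 hours, overtime 0.22 hours

Wed: 9:00 AM–7:31 PM = 10 h 31 min; less 45 min break → 9 h 46 min
Thu: 5:43 AM–3:51 PM = 10 h 8 min; less 45 min break → 9 h 23 min
Fri: 7:28 AM–6:26 PM = 10 h 58 min; less 45 min break → 10 h 13 min
Wed reg 9 h 46 min / OT 0 h 0 min; Thu reg 9 h 23 min / OT 0 h 0 min; Fri reg 10 h 0 min / OT 0 h 13 min.
Totals: regular 29 h 9 min, overtime 0 h 13 min.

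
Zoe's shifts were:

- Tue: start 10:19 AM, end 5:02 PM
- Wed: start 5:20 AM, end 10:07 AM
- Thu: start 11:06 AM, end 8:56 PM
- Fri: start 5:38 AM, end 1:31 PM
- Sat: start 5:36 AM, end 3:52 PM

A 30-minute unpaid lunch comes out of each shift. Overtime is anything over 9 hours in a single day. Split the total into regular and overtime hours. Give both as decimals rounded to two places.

Tue: 10:19 AM–5:02 PM = 6 h 43 min; less 30 min break → 6 h 13 min
Wed: 5:20 AM–10:07 AM = 4 h 47 min; less 30 min break → 4 h 17 min
Thu: 11:06 AM–8:56 PM = 9 h 50 min; less 30 min break → 9 h 20 min
Fri: 5:38 AM–1:31 PM = 7 h 53 min; less 30 min break → 7 h 23 min
Sat: 5:36 AM–3:52 PM = 10 h 16 min; less 30 min break → 9 h 46 min
Tue reg 6 h 13 min / OT 0 h 0 min; Wed reg 4 h 17 min / OT 0 h 0 min; Thu reg 9 h 0 min / OT 0 h 20 min; Fri reg 7 h 23 min / OT 0 h 0 min; Sat reg 9 h 0 min / OT 0 h 46 min.
Totals: regular 35 h 53 min, overtime 1 h 6 min.

Regular 35.88 hours, overtime 1.10 hours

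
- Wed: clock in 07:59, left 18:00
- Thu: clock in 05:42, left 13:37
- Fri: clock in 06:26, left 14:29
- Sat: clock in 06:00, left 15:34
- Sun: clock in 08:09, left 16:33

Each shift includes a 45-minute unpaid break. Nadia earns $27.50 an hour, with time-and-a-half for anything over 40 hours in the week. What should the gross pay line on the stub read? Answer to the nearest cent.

Wed: 07:59–18:00 = 10 h 1 min; less 45 min break → 9 h 16 min
Thu: 05:42–13:37 = 7 h 55 min; less 45 min break → 7 h 10 min
Fri: 06:26–14:29 = 8 h 3 min; less 45 min break → 7 h 18 min
Sat: 06:00–15:34 = 9 h 34 min; less 45 min break → 8 h 49 min
Sun: 08:09–16:33 = 8 h 24 min; less 45 min break → 7 h 39 min
Total worked: 40 h 12 min = 2412 min.
Regular 40 h 0 min = 2400 min at $27.50/h; overtime 0 h 12 min = 12 min at $41.25/h.
Pay = (2400 × $27.50 + 12 × $41.25) ÷ 60 = $1108.25.

$1108.25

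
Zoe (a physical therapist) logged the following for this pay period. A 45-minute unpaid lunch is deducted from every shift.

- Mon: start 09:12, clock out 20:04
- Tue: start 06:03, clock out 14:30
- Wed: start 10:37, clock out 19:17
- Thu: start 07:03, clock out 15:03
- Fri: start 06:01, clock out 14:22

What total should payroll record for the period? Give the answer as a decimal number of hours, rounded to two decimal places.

Mon: 09:12–20:04 = 10 h 52 min; less 45 min break → 10 h 7 min
Tue: 06:03–14:30 = 8 h 27 min; less 45 min break → 7 h 42 min
Wed: 10:37–19:17 = 8 h 40 min; less 45 min break → 7 h 55 min
Thu: 07:03–15:03 = 8 h 0 min; less 45 min break → 7 h 15 min
Fri: 06:01–14:22 = 8 h 21 min; less 45 min break → 7 h 36 min
Total: 10 h 7 min + 7 h 42 min + 7 h 55 min + 7 h 15 min + 7 h 36 min = 40 h 35 min.

40.58 hours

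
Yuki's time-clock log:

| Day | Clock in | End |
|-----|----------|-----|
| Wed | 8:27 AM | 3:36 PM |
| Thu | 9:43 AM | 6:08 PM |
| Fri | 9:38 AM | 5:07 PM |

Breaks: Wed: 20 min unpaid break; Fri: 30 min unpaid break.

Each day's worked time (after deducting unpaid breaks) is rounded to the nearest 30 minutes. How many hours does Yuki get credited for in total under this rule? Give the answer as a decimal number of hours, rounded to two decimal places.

Wed: 8:27 AM–3:36 PM = 7 h 9 min − 20 min = 6 h 49 min → rounds to 7 h 0 min
Thu: 9:43 AM–6:08 PM = 8 h 25 min → rounds to 8 h 30 min
Fri: 9:38 AM–5:07 PM = 7 h 29 min − 30 min = 6 h 59 min → rounds to 7 h 0 min
Total credited: 22 h 30 min.

22.50 hours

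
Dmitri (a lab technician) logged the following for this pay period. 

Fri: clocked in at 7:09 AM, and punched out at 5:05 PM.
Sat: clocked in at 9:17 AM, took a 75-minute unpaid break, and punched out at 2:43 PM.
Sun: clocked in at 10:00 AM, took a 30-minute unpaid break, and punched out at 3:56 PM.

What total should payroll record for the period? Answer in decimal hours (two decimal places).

19.55 hours

Fri: 7:09 AM–5:05 PM = 9 h 56 min
Sat: 9:17 AM–2:43 PM = 5 h 26 min; less 75 min break → 4 h 11 min
Sun: 10:00 AM–3:56 PM = 5 h 56 min; less 30 min break → 5 h 26 min
Total: 9 h 56 min + 4 h 11 min + 5 h 26 min = 19 h 33 min.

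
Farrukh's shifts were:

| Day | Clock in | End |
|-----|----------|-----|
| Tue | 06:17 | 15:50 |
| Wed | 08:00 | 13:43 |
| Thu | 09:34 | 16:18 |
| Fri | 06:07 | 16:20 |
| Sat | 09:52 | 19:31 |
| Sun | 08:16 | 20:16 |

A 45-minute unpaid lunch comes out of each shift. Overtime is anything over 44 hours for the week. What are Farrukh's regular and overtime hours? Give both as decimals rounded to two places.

Regular 44.00 hours, overtime 5.37 hours

Tue: 06:17–15:50 = 9 h 33 min; less 45 min break → 8 h 48 min
Wed: 08:00–13:43 = 5 h 43 min; less 45 min break → 4 h 58 min
Thu: 09:34–16:18 = 6 h 44 min; less 45 min break → 5 h 59 min
Fri: 06:07–16:20 = 10 h 13 min; less 45 min break → 9 h 28 min
Sat: 09:52–19:31 = 9 h 39 min; less 45 min break → 8 h 54 min
Sun: 08:16–20:16 = 12 h 0 min; less 45 min break → 11 h 15 min
Total worked: 49 h 22 min = 49.37 h.
Threshold 44 h → overtime 5 h 22 min, regular 44 h 0 min.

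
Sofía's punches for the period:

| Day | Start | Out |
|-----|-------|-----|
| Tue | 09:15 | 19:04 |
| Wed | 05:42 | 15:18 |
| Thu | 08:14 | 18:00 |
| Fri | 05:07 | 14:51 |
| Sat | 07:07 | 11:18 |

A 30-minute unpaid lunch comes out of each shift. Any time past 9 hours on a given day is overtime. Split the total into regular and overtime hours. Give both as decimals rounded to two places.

Regular 39.68 hours, overtime 0.92 hours

Tue: 09:15–19:04 = 9 h 49 min; less 30 min break → 9 h 19 min
Wed: 05:42–15:18 = 9 h 36 min; less 30 min break → 9 h 6 min
Thu: 08:14–18:00 = 9 h 46 min; less 30 min break → 9 h 16 min
Fri: 05:07–14:51 = 9 h 44 min; less 30 min break → 9 h 14 min
Sat: 07:07–11:18 = 4 h 11 min; less 30 min break → 3 h 41 min
Tue reg 9 h 0 min / OT 0 h 19 min; Wed reg 9 h 0 min / OT 0 h 6 min; Thu reg 9 h 0 min / OT 0 h 16 min; Fri reg 9 h 0 min / OT 0 h 14 min; Sat reg 3 h 41 min / OT 0 h 0 min.
Totals: regular 39 h 41 min, overtime 0 h 55 min.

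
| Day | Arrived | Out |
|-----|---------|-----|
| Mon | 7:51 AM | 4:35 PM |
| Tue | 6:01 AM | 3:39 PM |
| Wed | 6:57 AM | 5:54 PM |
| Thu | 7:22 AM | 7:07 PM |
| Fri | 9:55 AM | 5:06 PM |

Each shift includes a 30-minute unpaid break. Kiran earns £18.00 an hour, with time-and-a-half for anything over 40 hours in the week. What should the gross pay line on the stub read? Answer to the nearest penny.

Mon: 7:51 AM–4:35 PM = 8 h 44 min; less 30 min break → 8 h 14 min
Tue: 6:01 AM–3:39 PM = 9 h 38 min; less 30 min break → 9 h 8 min
Wed: 6:57 AM–5:54 PM = 10 h 57 min; less 30 min break → 10 h 27 min
Thu: 7:22 AM–7:07 PM = 11 h 45 min; less 30 min break → 11 h 15 min
Fri: 9:55 AM–5:06 PM = 7 h 11 min; less 30 min break → 6 h 41 min
Total worked: 45 h 45 min = 2745 min.
Regular 40 h 0 min = 2400 min at £18.00/h; overtime 5 h 45 min = 345 min at £27.00/h.
Pay = (2400 × £18.00 + 345 × £27.00) ÷ 60 = £875.25.

£875.25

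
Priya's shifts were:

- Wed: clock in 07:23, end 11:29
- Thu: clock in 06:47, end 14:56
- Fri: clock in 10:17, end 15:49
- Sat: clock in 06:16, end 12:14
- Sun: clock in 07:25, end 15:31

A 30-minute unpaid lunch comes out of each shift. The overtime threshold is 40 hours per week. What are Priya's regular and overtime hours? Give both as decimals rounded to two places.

Wed: 07:23–11:29 = 4 h 6 min; less 30 min break → 3 h 36 min
Thu: 06:47–14:56 = 8 h 9 min; less 30 min break → 7 h 39 min
Fri: 10:17–15:49 = 5 h 32 min; less 30 min break → 5 h 2 min
Sat: 06:16–12:14 = 5 h 58 min; less 30 min break → 5 h 28 min
Sun: 07:25–15:31 = 8 h 6 min; less 30 min break → 7 h 36 min
Total worked: 29 h 21 min = 29.35 h.
Threshold 40 h → overtime 0 h 0 min, regular 29 h 21 min.

Regular 29.35 hours, overtime 0.00 hours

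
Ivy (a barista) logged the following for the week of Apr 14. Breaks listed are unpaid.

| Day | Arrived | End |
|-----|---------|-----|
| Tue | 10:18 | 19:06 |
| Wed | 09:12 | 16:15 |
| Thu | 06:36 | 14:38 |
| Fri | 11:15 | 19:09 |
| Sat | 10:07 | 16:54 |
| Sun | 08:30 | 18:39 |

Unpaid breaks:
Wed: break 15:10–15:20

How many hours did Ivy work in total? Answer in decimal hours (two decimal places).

Tue: 10:18–19:06 = 8 h 48 min
Wed: 09:12–16:15 = 7 h 3 min; less 10 min break → 6 h 53 min
Thu: 06:36–14:38 = 8 h 2 min
Fri: 11:15–19:09 = 7 h 54 min
Sat: 10:07–16:54 = 6 h 47 min
Sun: 08:30–18:39 = 10 h 9 min
Total: 8 h 48 min + 6 h 53 min + 8 h 2 min + 7 h 54 min + 6 h 47 min + 10 h 9 min = 48 h 33 min.

48.55 hours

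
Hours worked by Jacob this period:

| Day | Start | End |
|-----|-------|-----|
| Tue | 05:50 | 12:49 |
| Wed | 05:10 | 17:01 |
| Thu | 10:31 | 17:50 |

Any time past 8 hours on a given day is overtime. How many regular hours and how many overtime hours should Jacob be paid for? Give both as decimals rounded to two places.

Tue: 05:50–12:49 = 6 h 59 min
Wed: 05:10–17:01 = 11 h 51 min
Thu: 10:31–17:50 = 7 h 19 min
Tue reg 6 h 59 min / OT 0 h 0 min; Wed reg 8 h 0 min / OT 3 h 51 min; Thu reg 7 h 19 min / OT 0 h 0 min.
Totals: regular 22 h 18 min, overtime 3 h 51 min.

Regular 22.30 hours, overtime 3.85 hours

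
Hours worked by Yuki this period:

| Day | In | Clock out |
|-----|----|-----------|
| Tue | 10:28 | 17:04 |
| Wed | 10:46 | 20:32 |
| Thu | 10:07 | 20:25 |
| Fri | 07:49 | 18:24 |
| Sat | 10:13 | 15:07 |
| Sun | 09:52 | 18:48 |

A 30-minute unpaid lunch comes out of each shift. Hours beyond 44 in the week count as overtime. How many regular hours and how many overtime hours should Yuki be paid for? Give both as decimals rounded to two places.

Regular 44.00 hours, overtime 4.08 hours

Tue: 10:28–17:04 = 6 h 36 min; less 30 min break → 6 h 6 min
Wed: 10:46–20:32 = 9 h 46 min; less 30 min break → 9 h 16 min
Thu: 10:07–20:25 = 10 h 18 min; less 30 min break → 9 h 48 min
Fri: 07:49–18:24 = 10 h 35 min; less 30 min break → 10 h 5 min
Sat: 10:13–15:07 = 4 h 54 min; less 30 min break → 4 h 24 min
Sun: 09:52–18:48 = 8 h 56 min; less 30 min break → 8 h 26 min
Total worked: 48 h 5 min = 48.08 h.
Threshold 44 h → overtime 4 h 5 min, regular 44 h 0 min.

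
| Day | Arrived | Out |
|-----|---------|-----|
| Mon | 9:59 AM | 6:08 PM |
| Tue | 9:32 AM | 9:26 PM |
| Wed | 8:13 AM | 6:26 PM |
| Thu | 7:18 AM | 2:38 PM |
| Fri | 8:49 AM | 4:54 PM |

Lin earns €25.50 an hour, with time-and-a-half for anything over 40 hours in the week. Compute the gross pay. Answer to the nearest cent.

Mon: 9:59 AM–6:08 PM = 8 h 9 min
Tue: 9:32 AM–9:26 PM = 11 h 54 min
Wed: 8:13 AM–6:26 PM = 10 h 13 min
Thu: 7:18 AM–2:38 PM = 7 h 20 min
Fri: 8:49 AM–4:54 PM = 8 h 5 min
Total worked: 45 h 41 min = 2741 min.
Regular 40 h 0 min = 2400 min at €25.50/h; overtime 5 h 41 min = 341 min at €38.25/h.
Pay = (2400 × €25.50 + 341 × €38.25) ÷ 60 = €1237.39.

€1237.39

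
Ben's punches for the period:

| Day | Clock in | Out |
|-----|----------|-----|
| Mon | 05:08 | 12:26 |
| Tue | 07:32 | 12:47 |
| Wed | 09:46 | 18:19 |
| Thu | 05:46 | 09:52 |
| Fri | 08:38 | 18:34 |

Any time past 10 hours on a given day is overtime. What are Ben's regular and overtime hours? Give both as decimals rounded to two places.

Regular 35.13 hours, overtime 0.00 hours

Mon: 05:08–12:26 = 7 h 18 min
Tue: 07:32–12:47 = 5 h 15 min
Wed: 09:46–18:19 = 8 h 33 min
Thu: 05:46–09:52 = 4 h 6 min
Fri: 08:38–18:34 = 9 h 56 min
Mon reg 7 h 18 min / OT 0 h 0 min; Tue reg 5 h 15 min / OT 0 h 0 min; Wed reg 8 h 33 min / OT 0 h 0 min; Thu reg 4 h 6 min / OT 0 h 0 min; Fri reg 9 h 56 min / OT 0 h 0 min.
Totals: regular 35 h 8 min, overtime 0 h 0 min.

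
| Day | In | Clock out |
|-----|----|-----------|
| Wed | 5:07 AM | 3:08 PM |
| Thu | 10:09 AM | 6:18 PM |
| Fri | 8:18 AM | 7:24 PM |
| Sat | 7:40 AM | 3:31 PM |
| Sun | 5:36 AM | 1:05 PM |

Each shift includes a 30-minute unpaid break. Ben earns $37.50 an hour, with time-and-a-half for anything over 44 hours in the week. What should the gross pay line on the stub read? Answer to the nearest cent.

Wed: 5:07 AM–3:08 PM = 10 h 1 min; less 30 min break → 9 h 31 min
Thu: 10:09 AM–6:18 PM = 8 h 9 min; less 30 min break → 7 h 39 min
Fri: 8:18 AM–7:24 PM = 11 h 6 min; less 30 min break → 10 h 36 min
Sat: 7:40 AM–3:31 PM = 7 h 51 min; less 30 min break → 7 h 21 min
Sun: 5:36 AM–1:05 PM = 7 h 29 min; less 30 min break → 6 h 59 min
Total worked: 42 h 6 min = 2526 min.
Regular 42 h 6 min = 2526 min at $37.50/h; overtime 0 h 0 min = 0 min at $56.25/h.
Pay = (2526 × $37.50 + 0 × $56.25) ÷ 60 = $1578.75.

$1578.75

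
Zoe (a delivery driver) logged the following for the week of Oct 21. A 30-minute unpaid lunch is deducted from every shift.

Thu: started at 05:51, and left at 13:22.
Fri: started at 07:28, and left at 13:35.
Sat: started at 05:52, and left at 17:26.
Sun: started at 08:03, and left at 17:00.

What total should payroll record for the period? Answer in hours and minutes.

Thu: 05:51–13:22 = 7 h 31 min; less 30 min break → 7 h 1 min
Fri: 07:28–13:35 = 6 h 7 min; less 30 min break → 5 h 37 min
Sat: 05:52–17:26 = 11 h 34 min; less 30 min break → 11 h 4 min
Sun: 08:03–17:00 = 8 h 57 min; less 30 min break → 8 h 27 min
Total: 7 h 1 min + 5 h 37 min + 11 h 4 min + 8 h 27 min = 32 h 9 min.

32 h 9 min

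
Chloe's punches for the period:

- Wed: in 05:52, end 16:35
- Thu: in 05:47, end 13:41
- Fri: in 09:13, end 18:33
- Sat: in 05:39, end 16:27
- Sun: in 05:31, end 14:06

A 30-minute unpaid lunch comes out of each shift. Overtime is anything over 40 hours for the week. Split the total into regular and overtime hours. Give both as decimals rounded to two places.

Regular 40.00 hours, overtime 4.83 hours

Wed: 05:52–16:35 = 10 h 43 min; less 30 min break → 10 h 13 min
Thu: 05:47–13:41 = 7 h 54 min; less 30 min break → 7 h 24 min
Fri: 09:13–18:33 = 9 h 20 min; less 30 min break → 8 h 50 min
Sat: 05:39–16:27 = 10 h 48 min; less 30 min break → 10 h 18 min
Sun: 05:31–14:06 = 8 h 35 min; less 30 min break → 8 h 5 min
Total worked: 44 h 50 min = 44.83 h.
Threshold 40 h → overtime 4 h 50 min, regular 40 h 0 min.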